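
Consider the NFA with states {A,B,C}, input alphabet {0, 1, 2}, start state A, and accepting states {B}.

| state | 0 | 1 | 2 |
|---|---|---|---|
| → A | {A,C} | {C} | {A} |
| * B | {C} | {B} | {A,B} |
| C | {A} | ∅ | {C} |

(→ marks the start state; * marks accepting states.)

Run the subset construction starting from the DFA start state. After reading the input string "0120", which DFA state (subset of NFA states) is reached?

{A}

Start: {A}.
δ(A,0) = {A,C}.
Union: {A,C}.
After 0: {A,C}.
δ(A,1) = {C}; δ(C,1) = ∅.
Union: {C}.
After 1: {C}.
δ(C,2) = {C}.
Union: {C}.
After 2: {C}.
δ(C,0) = {A}.
Union: {A}.
After 0: {A}.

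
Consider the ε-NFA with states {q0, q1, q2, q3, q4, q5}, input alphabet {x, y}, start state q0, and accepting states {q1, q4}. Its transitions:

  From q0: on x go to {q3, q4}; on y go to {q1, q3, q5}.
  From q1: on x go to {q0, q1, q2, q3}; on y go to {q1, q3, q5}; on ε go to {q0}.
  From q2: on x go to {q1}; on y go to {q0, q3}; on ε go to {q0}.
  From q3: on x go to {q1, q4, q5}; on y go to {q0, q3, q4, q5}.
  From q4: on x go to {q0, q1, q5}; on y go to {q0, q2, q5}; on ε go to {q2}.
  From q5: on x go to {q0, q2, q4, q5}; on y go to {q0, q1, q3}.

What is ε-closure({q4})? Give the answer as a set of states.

{q0, q2, q4}

Begin with {q4}.
q4 →ε {q2}; add q2.
q2 →ε {q0}; add q0.
ε-closure = {q0, q2, q4}.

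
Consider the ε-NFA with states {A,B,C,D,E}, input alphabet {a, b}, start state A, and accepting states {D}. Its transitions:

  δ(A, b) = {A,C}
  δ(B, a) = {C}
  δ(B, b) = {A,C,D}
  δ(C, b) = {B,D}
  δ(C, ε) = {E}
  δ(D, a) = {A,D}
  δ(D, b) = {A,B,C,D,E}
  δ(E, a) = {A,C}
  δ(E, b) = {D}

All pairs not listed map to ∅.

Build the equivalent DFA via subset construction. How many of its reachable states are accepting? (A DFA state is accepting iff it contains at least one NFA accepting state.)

2

Start state of the DFA: {A} (ε-closure of the NFA start).
{A} --a--> ∅  [new]
{A} --b--> {A,C,E}  [new]
∅ --a--> ∅  [seen]
∅ --b--> ∅  [seen]
{A,C,E} --a--> {A,C,E}  [seen]
{A,C,E} --b--> {A,B,C,D,E}  [new]
{A,B,C,D,E} --a--> {A,C,D,E}  [new]
{A,B,C,D,E} --b--> {A,B,C,D,E}  [seen]
{A,C,D,E} --a--> {A,C,D,E}  [seen]
{A,C,D,E} --b--> {A,B,C,D,E}  [seen]
Reachable DFA states: {A}, ∅, {A,C,E}, {A,B,C,D,E}, {A,C,D,E}.
Accepting DFA states (contain an NFA accepting state): {A,B,C,D,E}, {A,C,D,E}.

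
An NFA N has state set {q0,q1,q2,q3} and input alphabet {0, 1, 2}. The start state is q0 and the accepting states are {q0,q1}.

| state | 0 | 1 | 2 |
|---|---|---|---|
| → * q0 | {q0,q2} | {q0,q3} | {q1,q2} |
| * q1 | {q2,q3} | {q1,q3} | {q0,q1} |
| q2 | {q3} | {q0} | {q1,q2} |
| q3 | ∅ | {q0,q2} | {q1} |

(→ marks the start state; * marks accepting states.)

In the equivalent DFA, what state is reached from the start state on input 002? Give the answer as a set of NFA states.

{q1,q2}

Start: {q0}.
δ(q0,0) = {q0,q2}.
Union: {q0,q2}.
After 0: {q0,q2}.
δ(q0,0) = {q0,q2}; δ(q2,0) = {q3}.
Union: {q0,q2,q3}.
After 0: {q0,q2,q3}.
δ(q0,2) = {q1,q2}; δ(q2,2) = {q1,q2}; δ(q3,2) = {q1}.
Union: {q1,q2}.
After 2: {q1,q2}.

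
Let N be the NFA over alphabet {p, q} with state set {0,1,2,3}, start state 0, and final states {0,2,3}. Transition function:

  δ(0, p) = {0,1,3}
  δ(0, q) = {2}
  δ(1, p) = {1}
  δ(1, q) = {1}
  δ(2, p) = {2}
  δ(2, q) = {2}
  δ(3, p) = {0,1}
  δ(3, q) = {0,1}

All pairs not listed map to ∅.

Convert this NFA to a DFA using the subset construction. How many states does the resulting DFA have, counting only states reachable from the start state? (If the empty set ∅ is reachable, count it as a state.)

6

Start state of the DFA: {0}.
{0} --p--> {0,1,3}  [new]
{0} --q--> {2}  [new]
{0,1,3} --p--> {0,1,3}  [seen]
{0,1,3} --q--> {0,1,2}  [new]
{2} --p--> {2}  [seen]
{2} --q--> {2}  [seen]
{0,1,2} --p--> {0,1,2,3}  [new]
{0,1,2} --q--> {1,2}  [new]
{0,1,2,3} --p--> {0,1,2,3}  [seen]
{0,1,2,3} --q--> {0,1,2}  [seen]
{1,2} --p--> {1,2}  [seen]
{1,2} --q--> {1,2}  [seen]
Reachable DFA states: {0}, {0,1,3}, {2}, {0,1,2}, {0,1,2,3}, {1,2}.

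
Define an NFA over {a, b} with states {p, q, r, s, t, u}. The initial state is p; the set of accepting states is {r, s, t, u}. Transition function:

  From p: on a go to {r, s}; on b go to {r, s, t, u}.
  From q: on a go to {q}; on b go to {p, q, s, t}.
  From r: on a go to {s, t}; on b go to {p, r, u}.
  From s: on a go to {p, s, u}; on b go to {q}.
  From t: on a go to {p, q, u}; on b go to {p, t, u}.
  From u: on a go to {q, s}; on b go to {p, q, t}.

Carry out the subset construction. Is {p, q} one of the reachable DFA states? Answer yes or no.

Start state of the DFA: {p}.
{p} --a--> {r, s}  [new]
{p} --b--> {r, s, t, u}  [new]
{r, s} --a--> {p, s, t, u}  [new]
{r, s} --b--> {p, q, r, u}  [new]
{r, s, t, u} --a--> {p, q, s, t, u}  [new]
{r, s, t, u} --b--> {p, q, r, t, u}  [new]
{p, s, t, u} --a--> {p, q, r, s, u}  [new]
{p, s, t, u} --b--> {p, q, r, s, t, u}  [new]
{p, q, r, u} --a--> {q, r, s, t}  [new]
{p, q, r, u} --b--> {p, q, r, s, t, u}  [seen]
{p, q, s, t, u} --a--> {p, q, r, s, u}  [seen]
{p, q, s, t, u} --b--> {p, q, r, s, t, u}  [seen]
{p, q, r, t, u} --a--> {p, q, r, s, t, u}  [seen]
{p, q, r, t, u} --b--> {p, q, r, s, t, u}  [seen]
{p, q, r, s, u} --a--> {p, q, r, s, t, u}  [seen]
{p, q, r, s, u} --b--> {p, q, r, s, t, u}  [seen]
{p, q, r, s, t, u} --a--> {p, q, r, s, t, u}  [seen]
{p, q, r, s, t, u} --b--> {p, q, r, s, t, u}  [seen]
{q, r, s, t} --a--> {p, q, s, t, u}  [seen]
{q, r, s, t} --b--> {p, q, r, s, t, u}  [seen]
Reachable DFA states: {p}, {r, s}, {r, s, t, u}, {p, s, t, u}, {p, q, r, u}, {p, q, s, t, u}, {p, q, r, t, u}, {p, q, r, s, u}, {p, q, r, s, t, u}, {q, r, s, t}.
{p, q} is not among them.

no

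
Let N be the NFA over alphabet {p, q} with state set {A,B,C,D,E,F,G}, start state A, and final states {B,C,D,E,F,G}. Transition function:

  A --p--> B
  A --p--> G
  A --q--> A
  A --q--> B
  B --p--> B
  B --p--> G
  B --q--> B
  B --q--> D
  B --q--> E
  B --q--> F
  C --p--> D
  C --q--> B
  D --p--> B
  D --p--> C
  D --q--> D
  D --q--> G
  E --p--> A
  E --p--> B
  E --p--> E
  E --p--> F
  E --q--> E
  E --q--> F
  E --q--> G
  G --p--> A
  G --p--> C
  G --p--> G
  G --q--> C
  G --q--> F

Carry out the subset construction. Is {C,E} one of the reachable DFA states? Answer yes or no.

no

Start state of the DFA: {A}.
{A} --p--> {B,G}  [new]
{A} --q--> {A,B}  [new]
{B,G} --p--> {A,B,C,G}  [new]
{B,G} --q--> {B,C,D,E,F}  [new]
{A,B} --p--> {B,G}  [seen]
{A,B} --q--> {A,B,D,E,F}  [new]
{A,B,C,G} --p--> {A,B,C,D,G}  [new]
{A,B,C,G} --q--> {A,B,C,D,E,F}  [new]
{B,C,D,E,F} --p--> {A,B,C,D,E,F,G}  [new]
{B,C,D,E,F} --q--> {B,D,E,F,G}  [new]
{A,B,D,E,F} --p--> {A,B,C,E,F,G}  [new]
{A,B,D,E,F} --q--> {A,B,D,E,F,G}  [new]
{A,B,C,D,G} --p--> {A,B,C,D,G}  [seen]
{A,B,C,D,G} --q--> {A,B,C,D,E,F,G}  [seen]
{A,B,C,D,E,F} --p--> {A,B,C,D,E,F,G}  [seen]
{A,B,C,D,E,F} --q--> {A,B,D,E,F,G}  [seen]
{A,B,C,D,E,F,G} --p--> {A,B,C,D,E,F,G}  [seen]
{A,B,C,D,E,F,G} --q--> {A,B,C,D,E,F,G}  [seen]
{B,D,E,F,G} --p--> {A,B,C,E,F,G}  [seen]
{B,D,E,F,G} --q--> {B,C,D,E,F,G}  [new]
{A,B,C,E,F,G} --p--> {A,B,C,D,E,F,G}  [seen]
{A,B,C,E,F,G} --q--> {A,B,C,D,E,F,G}  [seen]
{A,B,D,E,F,G} --p--> {A,B,C,E,F,G}  [seen]
{A,B,D,E,F,G} --q--> {A,B,C,D,E,F,G}  [seen]
{B,C,D,E,F,G} --p--> {A,B,C,D,E,F,G}  [seen]
{B,C,D,E,F,G} --q--> {B,C,D,E,F,G}  [seen]
Reachable DFA states: {A}, {B,G}, {A,B}, {A,B,C,G}, {B,C,D,E,F}, {A,B,D,E,F}, {A,B,C,D,G}, {A,B,C,D,E,F}, {A,B,C,D,E,F,G}, {B,D,E,F,G}, {A,B,C,E,F,G}, {A,B,D,E,F,G}, {B,C,D,E,F,G}.
{C,E} is not among them.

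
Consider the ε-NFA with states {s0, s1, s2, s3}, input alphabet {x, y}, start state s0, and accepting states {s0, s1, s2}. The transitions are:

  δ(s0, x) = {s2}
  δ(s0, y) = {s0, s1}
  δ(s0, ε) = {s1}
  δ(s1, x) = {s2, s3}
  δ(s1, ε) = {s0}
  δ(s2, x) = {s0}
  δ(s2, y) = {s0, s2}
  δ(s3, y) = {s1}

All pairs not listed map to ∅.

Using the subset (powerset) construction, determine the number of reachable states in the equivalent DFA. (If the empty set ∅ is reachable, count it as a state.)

Start state of the DFA: {s0, s1} (ε-closure of the NFA start).
{s0, s1} --x--> {s2, s3}  [new]
{s0, s1} --y--> {s0, s1}  [seen]
{s2, s3} --x--> {s0, s1}  [seen]
{s2, s3} --y--> {s0, s1, s2}  [new]
{s0, s1, s2} --x--> {s0, s1, s2, s3}  [new]
{s0, s1, s2} --y--> {s0, s1, s2}  [seen]
{s0, s1, s2, s3} --x--> {s0, s1, s2, s3}  [seen]
{s0, s1, s2, s3} --y--> {s0, s1, s2}  [seen]
Reachable DFA states: {s0, s1}, {s2, s3}, {s0, s1, s2}, {s0, s1, s2, s3}.

4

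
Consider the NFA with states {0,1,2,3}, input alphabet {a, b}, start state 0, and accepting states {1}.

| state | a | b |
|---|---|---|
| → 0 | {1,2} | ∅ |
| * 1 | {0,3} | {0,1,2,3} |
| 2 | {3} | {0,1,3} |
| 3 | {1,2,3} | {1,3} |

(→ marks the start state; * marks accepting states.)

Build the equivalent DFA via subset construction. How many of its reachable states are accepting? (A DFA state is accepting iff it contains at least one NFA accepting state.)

Start state of the DFA: {0}.
{0} --a--> {1,2}  [new]
{0} --b--> ∅  [new]
{1,2} --a--> {0,3}  [new]
{1,2} --b--> {0,1,2,3}  [new]
∅ --a--> ∅  [seen]
∅ --b--> ∅  [seen]
{0,3} --a--> {1,2,3}  [new]
{0,3} --b--> {1,3}  [new]
{0,1,2,3} --a--> {0,1,2,3}  [seen]
{0,1,2,3} --b--> {0,1,2,3}  [seen]
{1,2,3} --a--> {0,1,2,3}  [seen]
{1,2,3} --b--> {0,1,2,3}  [seen]
{1,3} --a--> {0,1,2,3}  [seen]
{1,3} --b--> {0,1,2,3}  [seen]
Reachable DFA states: {0}, {1,2}, ∅, {0,3}, {0,1,2,3}, {1,2,3}, {1,3}.
Accepting DFA states (contain an NFA accepting state): {1,2}, {0,1,2,3}, {1,2,3}, {1,3}.

4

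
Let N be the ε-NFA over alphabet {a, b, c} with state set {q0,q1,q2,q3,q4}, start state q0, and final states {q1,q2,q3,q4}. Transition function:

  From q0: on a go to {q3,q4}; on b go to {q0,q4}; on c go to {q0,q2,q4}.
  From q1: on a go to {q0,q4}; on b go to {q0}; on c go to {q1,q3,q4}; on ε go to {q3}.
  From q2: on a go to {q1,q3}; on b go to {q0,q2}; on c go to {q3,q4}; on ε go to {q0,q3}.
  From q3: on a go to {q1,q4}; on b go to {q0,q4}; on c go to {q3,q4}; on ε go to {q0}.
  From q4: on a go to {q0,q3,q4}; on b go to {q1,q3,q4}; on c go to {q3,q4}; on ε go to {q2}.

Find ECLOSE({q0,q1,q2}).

{q0,q1,q2,q3}

Begin with {q0,q1,q2}.
q1 →ε {q3}; add q3.
ε-closure = {q0,q1,q2,q3}.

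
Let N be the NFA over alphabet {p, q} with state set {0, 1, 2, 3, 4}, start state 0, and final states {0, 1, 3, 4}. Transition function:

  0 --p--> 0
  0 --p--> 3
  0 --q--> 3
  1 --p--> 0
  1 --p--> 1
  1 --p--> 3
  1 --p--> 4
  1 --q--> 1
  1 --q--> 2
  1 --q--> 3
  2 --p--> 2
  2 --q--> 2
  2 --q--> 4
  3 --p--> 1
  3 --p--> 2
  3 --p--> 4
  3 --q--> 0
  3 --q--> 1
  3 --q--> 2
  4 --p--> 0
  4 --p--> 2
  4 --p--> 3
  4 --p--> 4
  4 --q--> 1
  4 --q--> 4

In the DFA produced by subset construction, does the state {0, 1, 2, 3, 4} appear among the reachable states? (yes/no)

yes

Start state of the DFA: {0}.
{0} --p--> {0, 3}  [new]
{0} --q--> {3}  [new]
{0, 3} --p--> {0, 1, 2, 3, 4}  [new]
{0, 3} --q--> {0, 1, 2, 3}  [new]
{3} --p--> {1, 2, 4}  [new]
{3} --q--> {0, 1, 2}  [new]
{0, 1, 2, 3, 4} --p--> {0, 1, 2, 3, 4}  [seen]
{0, 1, 2, 3, 4} --q--> {0, 1, 2, 3, 4}  [seen]
{0, 1, 2, 3} --p--> {0, 1, 2, 3, 4}  [seen]
{0, 1, 2, 3} --q--> {0, 1, 2, 3, 4}  [seen]
{1, 2, 4} --p--> {0, 1, 2, 3, 4}  [seen]
{1, 2, 4} --q--> {1, 2, 3, 4}  [new]
{0, 1, 2} --p--> {0, 1, 2, 3, 4}  [seen]
{0, 1, 2} --q--> {1, 2, 3, 4}  [seen]
{1, 2, 3, 4} --p--> {0, 1, 2, 3, 4}  [seen]
{1, 2, 3, 4} --q--> {0, 1, 2, 3, 4}  [seen]
Reachable DFA states: {0}, {0, 3}, {3}, {0, 1, 2, 3, 4}, {0, 1, 2, 3}, {1, 2, 4}, {0, 1, 2}, {1, 2, 3, 4}.
{0, 1, 2, 3, 4} is among them.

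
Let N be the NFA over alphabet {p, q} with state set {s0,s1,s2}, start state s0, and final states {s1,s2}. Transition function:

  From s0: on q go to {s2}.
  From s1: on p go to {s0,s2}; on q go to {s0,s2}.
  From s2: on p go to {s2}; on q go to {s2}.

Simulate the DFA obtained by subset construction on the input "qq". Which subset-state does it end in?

Start: {s0}.
δ(s0,q) = {s2}.
Union: {s2}.
After q: {s2}.
δ(s2,q) = {s2}.
Union: {s2}.
After q: {s2}.

{s2}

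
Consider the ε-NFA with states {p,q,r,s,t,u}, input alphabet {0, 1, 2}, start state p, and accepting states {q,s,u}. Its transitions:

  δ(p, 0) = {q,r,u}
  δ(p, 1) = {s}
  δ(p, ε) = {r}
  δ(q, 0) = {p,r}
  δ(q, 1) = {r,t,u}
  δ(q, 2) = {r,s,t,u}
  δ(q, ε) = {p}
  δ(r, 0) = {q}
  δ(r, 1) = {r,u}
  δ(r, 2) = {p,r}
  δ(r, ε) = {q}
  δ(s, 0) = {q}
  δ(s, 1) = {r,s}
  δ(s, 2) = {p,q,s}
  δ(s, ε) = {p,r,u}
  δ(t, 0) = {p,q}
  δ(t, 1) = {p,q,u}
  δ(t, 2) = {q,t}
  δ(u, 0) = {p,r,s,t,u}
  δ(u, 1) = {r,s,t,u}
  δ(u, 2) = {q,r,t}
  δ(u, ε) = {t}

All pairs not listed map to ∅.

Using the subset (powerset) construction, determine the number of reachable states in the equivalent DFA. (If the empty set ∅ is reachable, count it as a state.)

3

Start state of the DFA: {p,q,r} (ε-closure of the NFA start).
{p,q,r} --0--> {p,q,r,t,u}  [new]
{p,q,r} --1--> {p,q,r,s,t,u}  [new]
{p,q,r} --2--> {p,q,r,s,t,u}  [seen]
{p,q,r,t,u} --0--> {p,q,r,s,t,u}  [seen]
{p,q,r,t,u} --1--> {p,q,r,s,t,u}  [seen]
{p,q,r,t,u} --2--> {p,q,r,s,t,u}  [seen]
{p,q,r,s,t,u} --0--> {p,q,r,s,t,u}  [seen]
{p,q,r,s,t,u} --1--> {p,q,r,s,t,u}  [seen]
{p,q,r,s,t,u} --2--> {p,q,r,s,t,u}  [seen]
Reachable DFA states: {p,q,r}, {p,q,r,t,u}, {p,q,r,s,t,u}.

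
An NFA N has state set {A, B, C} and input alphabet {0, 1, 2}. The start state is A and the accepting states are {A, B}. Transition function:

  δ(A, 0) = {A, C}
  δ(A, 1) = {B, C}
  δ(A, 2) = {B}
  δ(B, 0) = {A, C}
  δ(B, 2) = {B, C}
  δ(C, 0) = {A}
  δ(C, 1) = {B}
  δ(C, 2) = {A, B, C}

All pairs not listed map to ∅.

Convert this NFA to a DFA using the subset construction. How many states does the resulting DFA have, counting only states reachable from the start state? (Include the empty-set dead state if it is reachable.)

Start state of the DFA: {A}.
{A} --0--> {A, C}  [new]
{A} --1--> {B, C}  [new]
{A} --2--> {B}  [new]
{A, C} --0--> {A, C}  [seen]
{A, C} --1--> {B, C}  [seen]
{A, C} --2--> {A, B, C}  [new]
{B, C} --0--> {A, C}  [seen]
{B, C} --1--> {B}  [seen]
{B, C} --2--> {A, B, C}  [seen]
{B} --0--> {A, C}  [seen]
{B} --1--> ∅  [new]
{B} --2--> {B, C}  [seen]
{A, B, C} --0--> {A, C}  [seen]
{A, B, C} --1--> {B, C}  [seen]
{A, B, C} --2--> {A, B, C}  [seen]
∅ --0--> ∅  [seen]
∅ --1--> ∅  [seen]
∅ --2--> ∅  [seen]
Reachable DFA states: {A}, {A, C}, {B, C}, {B}, {A, B, C}, ∅.

6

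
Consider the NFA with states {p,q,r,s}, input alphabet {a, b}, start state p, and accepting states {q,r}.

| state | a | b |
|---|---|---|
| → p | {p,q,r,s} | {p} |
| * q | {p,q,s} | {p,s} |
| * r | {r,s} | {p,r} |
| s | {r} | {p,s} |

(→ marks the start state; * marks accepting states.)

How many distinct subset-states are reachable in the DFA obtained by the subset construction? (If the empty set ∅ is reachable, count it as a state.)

3

Start state of the DFA: {p}.
{p} --a--> {p,q,r,s}  [new]
{p} --b--> {p}  [seen]
{p,q,r,s} --a--> {p,q,r,s}  [seen]
{p,q,r,s} --b--> {p,r,s}  [new]
{p,r,s} --a--> {p,q,r,s}  [seen]
{p,r,s} --b--> {p,r,s}  [seen]
Reachable DFA states: {p}, {p,q,r,s}, {p,r,s}.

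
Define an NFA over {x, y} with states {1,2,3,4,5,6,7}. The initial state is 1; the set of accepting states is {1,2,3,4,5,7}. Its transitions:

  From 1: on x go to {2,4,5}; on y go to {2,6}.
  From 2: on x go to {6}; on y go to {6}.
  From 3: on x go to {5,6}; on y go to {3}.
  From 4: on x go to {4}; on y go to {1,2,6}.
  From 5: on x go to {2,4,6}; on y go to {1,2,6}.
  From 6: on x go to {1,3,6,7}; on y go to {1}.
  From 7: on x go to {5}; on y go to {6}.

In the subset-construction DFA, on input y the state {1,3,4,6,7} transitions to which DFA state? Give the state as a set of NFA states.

{1,2,3,6}

δ(1,y) = {2,6}; δ(3,y) = {3}; δ(4,y) = {1,2,6}; δ(6,y) = {1}; δ(7,y) = {6}.
Union: {1,2,3,6}.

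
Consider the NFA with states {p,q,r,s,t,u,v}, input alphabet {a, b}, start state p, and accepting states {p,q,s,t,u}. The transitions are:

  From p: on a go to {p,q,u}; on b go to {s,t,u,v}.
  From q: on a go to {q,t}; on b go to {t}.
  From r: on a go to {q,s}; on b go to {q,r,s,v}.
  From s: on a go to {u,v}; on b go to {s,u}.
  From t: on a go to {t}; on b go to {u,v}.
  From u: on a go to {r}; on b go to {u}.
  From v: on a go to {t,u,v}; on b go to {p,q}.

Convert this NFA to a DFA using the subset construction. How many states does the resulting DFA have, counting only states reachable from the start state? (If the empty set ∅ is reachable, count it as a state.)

Start state of the DFA: {p}.
{p} --a--> {p,q,u}  [new]
{p} --b--> {s,t,u,v}  [new]
{p,q,u} --a--> {p,q,r,t,u}  [new]
{p,q,u} --b--> {s,t,u,v}  [seen]
{s,t,u,v} --a--> {r,t,u,v}  [new]
{s,t,u,v} --b--> {p,q,s,u,v}  [new]
{p,q,r,t,u} --a--> {p,q,r,s,t,u}  [new]
{p,q,r,t,u} --b--> {q,r,s,t,u,v}  [new]
{r,t,u,v} --a--> {q,r,s,t,u,v}  [seen]
{r,t,u,v} --b--> {p,q,r,s,u,v}  [new]
{p,q,s,u,v} --a--> {p,q,r,t,u,v}  [new]
{p,q,s,u,v} --b--> {p,q,s,t,u,v}  [new]
{p,q,r,s,t,u} --a--> {p,q,r,s,t,u,v}  [new]
{p,q,r,s,t,u} --b--> {q,r,s,t,u,v}  [seen]
{q,r,s,t,u,v} --a--> {q,r,s,t,u,v}  [seen]
{q,r,s,t,u,v} --b--> {p,q,r,s,t,u,v}  [seen]
{p,q,r,s,u,v} --a--> {p,q,r,s,t,u,v}  [seen]
{p,q,r,s,u,v} --b--> {p,q,r,s,t,u,v}  [seen]
{p,q,r,t,u,v} --a--> {p,q,r,s,t,u,v}  [seen]
{p,q,r,t,u,v} --b--> {p,q,r,s,t,u,v}  [seen]
{p,q,s,t,u,v} --a--> {p,q,r,t,u,v}  [seen]
{p,q,s,t,u,v} --b--> {p,q,s,t,u,v}  [seen]
{p,q,r,s,t,u,v} --a--> {p,q,r,s,t,u,v}  [seen]
{p,q,r,s,t,u,v} --b--> {p,q,r,s,t,u,v}  [seen]
Reachable DFA states: {p}, {p,q,u}, {s,t,u,v}, {p,q,r,t,u}, {r,t,u,v}, {p,q,s,u,v}, {p,q,r,s,t,u}, {q,r,s,t,u,v}, {p,q,r,s,u,v}, {p,q,r,t,u,v}, {p,q,s,t,u,v}, {p,q,r,s,t,u,v}.

12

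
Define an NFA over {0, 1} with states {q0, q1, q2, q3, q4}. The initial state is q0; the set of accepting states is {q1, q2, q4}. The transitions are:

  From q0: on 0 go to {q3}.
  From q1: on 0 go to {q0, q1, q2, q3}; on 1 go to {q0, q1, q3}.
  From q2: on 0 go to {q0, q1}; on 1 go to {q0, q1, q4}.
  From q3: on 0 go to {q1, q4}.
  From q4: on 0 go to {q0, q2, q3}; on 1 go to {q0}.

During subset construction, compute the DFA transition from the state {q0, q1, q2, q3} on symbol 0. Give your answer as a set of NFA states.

{q0, q1, q2, q3, q4}

δ(q0,0) = {q3}; δ(q1,0) = {q0, q1, q2, q3}; δ(q2,0) = {q0, q1}; δ(q3,0) = {q1, q4}.
Union: {q0, q1, q2, q3, q4}.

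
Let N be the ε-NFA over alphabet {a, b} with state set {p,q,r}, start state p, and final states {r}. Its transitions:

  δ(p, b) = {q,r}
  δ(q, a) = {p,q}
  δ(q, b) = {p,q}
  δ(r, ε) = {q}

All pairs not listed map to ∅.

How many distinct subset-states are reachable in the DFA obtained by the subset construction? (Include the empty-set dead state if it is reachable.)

Start state of the DFA: {p} (ε-closure of the NFA start).
{p} --a--> ∅  [new]
{p} --b--> {q,r}  [new]
∅ --a--> ∅  [seen]
∅ --b--> ∅  [seen]
{q,r} --a--> {p,q}  [new]
{q,r} --b--> {p,q}  [seen]
{p,q} --a--> {p,q}  [seen]
{p,q} --b--> {p,q,r}  [new]
{p,q,r} --a--> {p,q}  [seen]
{p,q,r} --b--> {p,q,r}  [seen]
Reachable DFA states: {p}, ∅, {q,r}, {p,q}, {p,q,r}.

5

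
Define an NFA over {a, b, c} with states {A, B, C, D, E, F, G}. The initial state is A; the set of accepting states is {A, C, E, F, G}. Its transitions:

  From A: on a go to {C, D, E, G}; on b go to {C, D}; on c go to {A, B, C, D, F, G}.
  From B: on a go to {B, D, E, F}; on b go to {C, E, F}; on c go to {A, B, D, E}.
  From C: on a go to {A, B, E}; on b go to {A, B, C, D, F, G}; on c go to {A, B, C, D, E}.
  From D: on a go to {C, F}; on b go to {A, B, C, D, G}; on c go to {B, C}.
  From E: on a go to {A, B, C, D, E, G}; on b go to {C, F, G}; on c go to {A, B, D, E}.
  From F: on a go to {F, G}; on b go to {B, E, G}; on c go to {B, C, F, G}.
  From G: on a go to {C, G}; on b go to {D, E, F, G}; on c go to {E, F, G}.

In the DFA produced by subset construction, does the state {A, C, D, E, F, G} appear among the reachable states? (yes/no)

no

Start state of the DFA: {A}.
{A} --a--> {C, D, E, G}  [new]
{A} --b--> {C, D}  [new]
{A} --c--> {A, B, C, D, F, G}  [new]
{C, D, E, G} --a--> {A, B, C, D, E, F, G}  [new]
{C, D, E, G} --b--> {A, B, C, D, E, F, G}  [seen]
{C, D, E, G} --c--> {A, B, C, D, E, F, G}  [seen]
{C, D} --a--> {A, B, C, E, F}  [new]
{C, D} --b--> {A, B, C, D, F, G}  [seen]
{C, D} --c--> {A, B, C, D, E}  [new]
{A, B, C, D, F, G} --a--> {A, B, C, D, E, F, G}  [seen]
{A, B, C, D, F, G} --b--> {A, B, C, D, E, F, G}  [seen]
{A, B, C, D, F, G} --c--> {A, B, C, D, E, F, G}  [seen]
{A, B, C, D, E, F, G} --a--> {A, B, C, D, E, F, G}  [seen]
{A, B, C, D, E, F, G} --b--> {A, B, C, D, E, F, G}  [seen]
{A, B, C, D, E, F, G} --c--> {A, B, C, D, E, F, G}  [seen]
{A, B, C, E, F} --a--> {A, B, C, D, E, F, G}  [seen]
{A, B, C, E, F} --b--> {A, B, C, D, E, F, G}  [seen]
{A, B, C, E, F} --c--> {A, B, C, D, E, F, G}  [seen]
{A, B, C, D, E} --a--> {A, B, C, D, E, F, G}  [seen]
{A, B, C, D, E} --b--> {A, B, C, D, E, F, G}  [seen]
{A, B, C, D, E} --c--> {A, B, C, D, E, F, G}  [seen]
Reachable DFA states: {A}, {C, D, E, G}, {C, D}, {A, B, C, D, F, G}, {A, B, C, D, E, F, G}, {A, B, C, E, F}, {A, B, C, D, E}.
{A, C, D, E, F, G} is not among them.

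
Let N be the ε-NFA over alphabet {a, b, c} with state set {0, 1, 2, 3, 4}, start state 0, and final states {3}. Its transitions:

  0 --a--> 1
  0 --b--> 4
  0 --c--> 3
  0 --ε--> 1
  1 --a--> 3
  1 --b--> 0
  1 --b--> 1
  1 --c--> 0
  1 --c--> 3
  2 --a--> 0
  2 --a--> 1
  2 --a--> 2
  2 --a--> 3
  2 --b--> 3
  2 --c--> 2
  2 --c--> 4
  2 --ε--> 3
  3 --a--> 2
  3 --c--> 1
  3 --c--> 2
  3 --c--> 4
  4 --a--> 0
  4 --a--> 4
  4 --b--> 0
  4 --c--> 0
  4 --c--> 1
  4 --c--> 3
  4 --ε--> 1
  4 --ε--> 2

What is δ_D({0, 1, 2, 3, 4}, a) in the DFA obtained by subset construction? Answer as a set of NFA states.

{0, 1, 2, 3, 4}

δ(0,a) = {1}; δ(1,a) = {3}; δ(2,a) = {0, 1, 2, 3}; δ(3,a) = {2}; δ(4,a) = {0, 4}.
Union: {0, 1, 2, 3, 4}.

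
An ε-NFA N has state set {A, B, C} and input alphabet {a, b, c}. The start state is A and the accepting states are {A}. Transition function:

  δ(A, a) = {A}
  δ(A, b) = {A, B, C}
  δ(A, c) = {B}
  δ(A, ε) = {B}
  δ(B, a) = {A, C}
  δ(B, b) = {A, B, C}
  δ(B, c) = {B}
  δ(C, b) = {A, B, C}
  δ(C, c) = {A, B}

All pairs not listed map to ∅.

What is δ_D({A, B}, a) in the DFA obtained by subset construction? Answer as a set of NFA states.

δ(A,a) = {A}; δ(B,a) = {A, C}.
Union: {A, C}.
ε-closure gives {A, B, C}.

{A, B, C}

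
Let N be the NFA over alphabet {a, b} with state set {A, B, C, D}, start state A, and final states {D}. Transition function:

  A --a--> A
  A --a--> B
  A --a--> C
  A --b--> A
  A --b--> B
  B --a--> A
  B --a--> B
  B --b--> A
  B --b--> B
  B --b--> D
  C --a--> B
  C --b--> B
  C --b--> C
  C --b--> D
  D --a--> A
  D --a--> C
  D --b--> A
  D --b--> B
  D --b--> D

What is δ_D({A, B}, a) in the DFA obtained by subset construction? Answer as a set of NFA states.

δ(A,a) = {A, B, C}; δ(B,a) = {A, B}.
Union: {A, B, C}.

{A, B, C}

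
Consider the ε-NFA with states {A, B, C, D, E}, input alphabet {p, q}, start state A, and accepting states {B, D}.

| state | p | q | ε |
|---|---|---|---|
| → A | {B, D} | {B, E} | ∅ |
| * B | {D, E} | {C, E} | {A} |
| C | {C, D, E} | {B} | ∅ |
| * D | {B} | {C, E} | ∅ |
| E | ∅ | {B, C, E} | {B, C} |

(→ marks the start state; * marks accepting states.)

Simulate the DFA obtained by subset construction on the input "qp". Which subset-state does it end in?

{A, B, C, D, E}

Start: {A}.
δ(A,q) = {B, E}.
Union: {B, E}.
ε-closure gives {A, B, C, E}.
After q: {A, B, C, E}.
δ(A,p) = {B, D}; δ(B,p) = {D, E}; δ(C,p) = {C, D, E}; δ(E,p) = ∅.
Union: {B, C, D, E}.
ε-closure gives {A, B, C, D, E}.
After p: {A, B, C, D, E}.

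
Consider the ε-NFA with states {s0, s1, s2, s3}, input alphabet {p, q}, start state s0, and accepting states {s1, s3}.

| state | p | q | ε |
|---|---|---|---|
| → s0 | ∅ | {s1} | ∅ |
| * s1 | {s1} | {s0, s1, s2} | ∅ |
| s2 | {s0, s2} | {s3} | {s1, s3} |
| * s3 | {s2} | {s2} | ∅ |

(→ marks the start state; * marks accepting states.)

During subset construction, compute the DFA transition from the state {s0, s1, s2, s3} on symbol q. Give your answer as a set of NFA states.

δ(s0,q) = {s1}; δ(s1,q) = {s0, s1, s2}; δ(s2,q) = {s3}; δ(s3,q) = {s2}.
Union: {s0, s1, s2, s3}.

{s0, s1, s2, s3}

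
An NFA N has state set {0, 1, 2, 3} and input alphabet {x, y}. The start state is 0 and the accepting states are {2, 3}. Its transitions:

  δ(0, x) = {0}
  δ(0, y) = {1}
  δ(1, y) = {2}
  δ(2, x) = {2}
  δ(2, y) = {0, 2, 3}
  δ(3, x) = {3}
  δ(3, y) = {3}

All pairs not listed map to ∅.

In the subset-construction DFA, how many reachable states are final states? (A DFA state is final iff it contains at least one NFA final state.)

Start state of the DFA: {0}.
{0} --x--> {0}  [seen]
{0} --y--> {1}  [new]
{1} --x--> ∅  [new]
{1} --y--> {2}  [new]
∅ --x--> ∅  [seen]
∅ --y--> ∅  [seen]
{2} --x--> {2}  [seen]
{2} --y--> {0, 2, 3}  [new]
{0, 2, 3} --x--> {0, 2, 3}  [seen]
{0, 2, 3} --y--> {0, 1, 2, 3}  [new]
{0, 1, 2, 3} --x--> {0, 2, 3}  [seen]
{0, 1, 2, 3} --y--> {0, 1, 2, 3}  [seen]
Reachable DFA states: {0}, {1}, ∅, {2}, {0, 2, 3}, {0, 1, 2, 3}.
Accepting DFA states (contain an NFA accepting state): {2}, {0, 2, 3}, {0, 1, 2, 3}.

3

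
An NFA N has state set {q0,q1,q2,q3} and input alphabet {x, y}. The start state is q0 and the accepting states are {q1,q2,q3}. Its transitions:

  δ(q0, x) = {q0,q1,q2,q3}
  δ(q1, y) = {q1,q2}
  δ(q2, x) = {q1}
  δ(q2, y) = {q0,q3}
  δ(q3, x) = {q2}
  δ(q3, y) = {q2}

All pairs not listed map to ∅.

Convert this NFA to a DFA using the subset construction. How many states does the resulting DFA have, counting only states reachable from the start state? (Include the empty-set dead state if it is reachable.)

Start state of the DFA: {q0}.
{q0} --x--> {q0,q1,q2,q3}  [new]
{q0} --y--> ∅  [new]
{q0,q1,q2,q3} --x--> {q0,q1,q2,q3}  [seen]
{q0,q1,q2,q3} --y--> {q0,q1,q2,q3}  [seen]
∅ --x--> ∅  [seen]
∅ --y--> ∅  [seen]
Reachable DFA states: {q0}, {q0,q1,q2,q3}, ∅.

3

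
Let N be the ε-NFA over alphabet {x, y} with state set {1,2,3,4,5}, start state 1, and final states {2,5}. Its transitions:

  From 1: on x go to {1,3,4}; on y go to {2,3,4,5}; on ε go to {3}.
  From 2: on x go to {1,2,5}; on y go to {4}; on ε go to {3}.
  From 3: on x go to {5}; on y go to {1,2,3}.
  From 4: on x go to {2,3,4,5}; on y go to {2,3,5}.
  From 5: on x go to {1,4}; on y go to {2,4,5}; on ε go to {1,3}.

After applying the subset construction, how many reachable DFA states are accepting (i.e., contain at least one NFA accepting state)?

Start state of the DFA: {1,3} (ε-closure of the NFA start).
{1,3} --x--> {1,3,4,5}  [new]
{1,3} --y--> {1,2,3,4,5}  [new]
{1,3,4,5} --x--> {1,2,3,4,5}  [seen]
{1,3,4,5} --y--> {1,2,3,4,5}  [seen]
{1,2,3,4,5} --x--> {1,2,3,4,5}  [seen]
{1,2,3,4,5} --y--> {1,2,3,4,5}  [seen]
Reachable DFA states: {1,3}, {1,3,4,5}, {1,2,3,4,5}.
Accepting DFA states (contain an NFA accepting state): {1,3,4,5}, {1,2,3,4,5}.

2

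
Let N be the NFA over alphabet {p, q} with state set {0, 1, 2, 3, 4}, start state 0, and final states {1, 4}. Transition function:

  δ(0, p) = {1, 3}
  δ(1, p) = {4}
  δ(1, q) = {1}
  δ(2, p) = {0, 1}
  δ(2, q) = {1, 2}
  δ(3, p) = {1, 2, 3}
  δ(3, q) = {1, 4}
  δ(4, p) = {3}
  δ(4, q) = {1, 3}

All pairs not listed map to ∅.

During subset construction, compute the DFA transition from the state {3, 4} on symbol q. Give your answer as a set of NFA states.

{1, 3, 4}

δ(3,q) = {1, 4}; δ(4,q) = {1, 3}.
Union: {1, 3, 4}.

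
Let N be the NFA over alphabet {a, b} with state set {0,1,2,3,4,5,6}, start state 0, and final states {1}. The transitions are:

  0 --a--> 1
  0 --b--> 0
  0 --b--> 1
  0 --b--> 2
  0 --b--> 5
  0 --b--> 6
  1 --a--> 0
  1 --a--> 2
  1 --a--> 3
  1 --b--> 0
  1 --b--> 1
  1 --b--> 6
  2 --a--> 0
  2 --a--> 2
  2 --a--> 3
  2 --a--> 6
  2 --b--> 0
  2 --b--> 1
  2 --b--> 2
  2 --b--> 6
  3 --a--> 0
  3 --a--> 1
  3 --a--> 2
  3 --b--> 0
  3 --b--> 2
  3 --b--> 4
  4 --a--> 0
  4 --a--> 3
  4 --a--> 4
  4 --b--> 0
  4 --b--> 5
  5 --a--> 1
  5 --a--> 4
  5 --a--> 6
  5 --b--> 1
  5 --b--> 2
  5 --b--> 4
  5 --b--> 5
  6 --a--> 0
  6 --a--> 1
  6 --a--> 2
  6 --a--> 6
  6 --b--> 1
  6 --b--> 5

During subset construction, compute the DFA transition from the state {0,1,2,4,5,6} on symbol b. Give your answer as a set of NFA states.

{0,1,2,4,5,6}

δ(0,b) = {0,1,2,5,6}; δ(1,b) = {0,1,6}; δ(2,b) = {0,1,2,6}; δ(4,b) = {0,5}; δ(5,b) = {1,2,4,5}; δ(6,b) = {1,5}.
Union: {0,1,2,4,5,6}.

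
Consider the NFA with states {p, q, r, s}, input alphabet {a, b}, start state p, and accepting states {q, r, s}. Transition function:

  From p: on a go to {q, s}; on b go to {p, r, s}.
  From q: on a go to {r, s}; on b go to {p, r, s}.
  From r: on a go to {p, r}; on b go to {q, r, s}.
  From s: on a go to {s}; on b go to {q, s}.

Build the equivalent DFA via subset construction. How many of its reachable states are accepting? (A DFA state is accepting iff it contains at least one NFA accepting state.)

Start state of the DFA: {p}.
{p} --a--> {q, s}  [new]
{p} --b--> {p, r, s}  [new]
{q, s} --a--> {r, s}  [new]
{q, s} --b--> {p, q, r, s}  [new]
{p, r, s} --a--> {p, q, r, s}  [seen]
{p, r, s} --b--> {p, q, r, s}  [seen]
{r, s} --a--> {p, r, s}  [seen]
{r, s} --b--> {q, r, s}  [new]
{p, q, r, s} --a--> {p, q, r, s}  [seen]
{p, q, r, s} --b--> {p, q, r, s}  [seen]
{q, r, s} --a--> {p, r, s}  [seen]
{q, r, s} --b--> {p, q, r, s}  [seen]
Reachable DFA states: {p}, {q, s}, {p, r, s}, {r, s}, {p, q, r, s}, {q, r, s}.
Accepting DFA states (contain an NFA accepting state): {q, s}, {p, r, s}, {r, s}, {p, q, r, s}, {q, r, s}.

5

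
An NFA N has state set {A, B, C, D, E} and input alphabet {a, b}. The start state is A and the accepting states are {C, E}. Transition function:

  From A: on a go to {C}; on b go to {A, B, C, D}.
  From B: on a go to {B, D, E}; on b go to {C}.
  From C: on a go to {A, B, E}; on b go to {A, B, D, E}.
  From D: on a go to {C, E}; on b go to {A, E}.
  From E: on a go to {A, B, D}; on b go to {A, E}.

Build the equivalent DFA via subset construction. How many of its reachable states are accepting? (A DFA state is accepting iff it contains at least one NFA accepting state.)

Start state of the DFA: {A}.
{A} --a--> {C}  [new]
{A} --b--> {A, B, C, D}  [new]
{C} --a--> {A, B, E}  [new]
{C} --b--> {A, B, D, E}  [new]
{A, B, C, D} --a--> {A, B, C, D, E}  [new]
{A, B, C, D} --b--> {A, B, C, D, E}  [seen]
{A, B, E} --a--> {A, B, C, D, E}  [seen]
{A, B, E} --b--> {A, B, C, D, E}  [seen]
{A, B, D, E} --a--> {A, B, C, D, E}  [seen]
{A, B, D, E} --b--> {A, B, C, D, E}  [seen]
{A, B, C, D, E} --a--> {A, B, C, D, E}  [seen]
{A, B, C, D, E} --b--> {A, B, C, D, E}  [seen]
Reachable DFA states: {A}, {C}, {A, B, C, D}, {A, B, E}, {A, B, D, E}, {A, B, C, D, E}.
Accepting DFA states (contain an NFA accepting state): {C}, {A, B, C, D}, {A, B, E}, {A, B, D, E}, {A, B, C, D, E}.

5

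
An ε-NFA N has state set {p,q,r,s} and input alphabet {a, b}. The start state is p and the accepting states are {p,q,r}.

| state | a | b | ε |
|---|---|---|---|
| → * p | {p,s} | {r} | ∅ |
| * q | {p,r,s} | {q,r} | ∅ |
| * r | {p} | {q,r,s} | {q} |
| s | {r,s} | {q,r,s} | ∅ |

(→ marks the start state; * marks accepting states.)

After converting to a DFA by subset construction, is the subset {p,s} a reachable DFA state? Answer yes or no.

yes

Start state of the DFA: {p} (ε-closure of the NFA start).
{p} --a--> {p,s}  [new]
{p} --b--> {q,r}  [new]
{p,s} --a--> {p,q,r,s}  [new]
{p,s} --b--> {q,r,s}  [new]
{q,r} --a--> {p,q,r,s}  [seen]
{q,r} --b--> {q,r,s}  [seen]
{p,q,r,s} --a--> {p,q,r,s}  [seen]
{p,q,r,s} --b--> {q,r,s}  [seen]
{q,r,s} --a--> {p,q,r,s}  [seen]
{q,r,s} --b--> {q,r,s}  [seen]
Reachable DFA states: {p}, {p,s}, {q,r}, {p,q,r,s}, {q,r,s}.
{p,s} is among them.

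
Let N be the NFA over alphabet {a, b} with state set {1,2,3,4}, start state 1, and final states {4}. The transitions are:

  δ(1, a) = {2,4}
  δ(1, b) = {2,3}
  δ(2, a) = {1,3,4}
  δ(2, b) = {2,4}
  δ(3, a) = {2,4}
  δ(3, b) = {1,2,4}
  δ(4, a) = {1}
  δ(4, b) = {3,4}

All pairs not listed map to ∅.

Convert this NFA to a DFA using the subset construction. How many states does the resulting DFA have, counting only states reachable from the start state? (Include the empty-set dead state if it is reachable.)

Start state of the DFA: {1}.
{1} --a--> {2,4}  [new]
{1} --b--> {2,3}  [new]
{2,4} --a--> {1,3,4}  [new]
{2,4} --b--> {2,3,4}  [new]
{2,3} --a--> {1,2,3,4}  [new]
{2,3} --b--> {1,2,4}  [new]
{1,3,4} --a--> {1,2,4}  [seen]
{1,3,4} --b--> {1,2,3,4}  [seen]
{2,3,4} --a--> {1,2,3,4}  [seen]
{2,3,4} --b--> {1,2,3,4}  [seen]
{1,2,3,4} --a--> {1,2,3,4}  [seen]
{1,2,3,4} --b--> {1,2,3,4}  [seen]
{1,2,4} --a--> {1,2,3,4}  [seen]
{1,2,4} --b--> {2,3,4}  [seen]
Reachable DFA states: {1}, {2,4}, {2,3}, {1,3,4}, {2,3,4}, {1,2,3,4}, {1,2,4}.

7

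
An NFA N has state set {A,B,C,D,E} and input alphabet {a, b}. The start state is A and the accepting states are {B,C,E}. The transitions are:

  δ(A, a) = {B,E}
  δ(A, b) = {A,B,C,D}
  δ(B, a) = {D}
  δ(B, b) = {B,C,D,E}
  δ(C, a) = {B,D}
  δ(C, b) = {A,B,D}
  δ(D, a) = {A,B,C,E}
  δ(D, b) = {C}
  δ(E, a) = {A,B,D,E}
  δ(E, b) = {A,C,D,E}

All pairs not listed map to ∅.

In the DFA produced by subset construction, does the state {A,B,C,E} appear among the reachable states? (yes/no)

no

Start state of the DFA: {A}.
{A} --a--> {B,E}  [new]
{A} --b--> {A,B,C,D}  [new]
{B,E} --a--> {A,B,D,E}  [new]
{B,E} --b--> {A,B,C,D,E}  [new]
{A,B,C,D} --a--> {A,B,C,D,E}  [seen]
{A,B,C,D} --b--> {A,B,C,D,E}  [seen]
{A,B,D,E} --a--> {A,B,C,D,E}  [seen]
{A,B,D,E} --b--> {A,B,C,D,E}  [seen]
{A,B,C,D,E} --a--> {A,B,C,D,E}  [seen]
{A,B,C,D,E} --b--> {A,B,C,D,E}  [seen]
Reachable DFA states: {A}, {B,E}, {A,B,C,D}, {A,B,D,E}, {A,B,C,D,E}.
{A,B,C,E} is not among them.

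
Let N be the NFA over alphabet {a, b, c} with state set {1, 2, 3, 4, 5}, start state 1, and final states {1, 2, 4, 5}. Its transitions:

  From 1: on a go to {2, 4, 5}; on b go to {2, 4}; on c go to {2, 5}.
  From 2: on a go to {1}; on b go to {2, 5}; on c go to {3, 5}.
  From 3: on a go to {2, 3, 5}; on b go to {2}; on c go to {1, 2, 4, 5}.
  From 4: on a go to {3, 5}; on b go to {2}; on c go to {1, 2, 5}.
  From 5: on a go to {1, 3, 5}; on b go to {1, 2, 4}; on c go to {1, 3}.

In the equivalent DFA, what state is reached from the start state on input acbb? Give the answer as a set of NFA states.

{1, 2, 4, 5}

Start: {1}.
δ(1,a) = {2, 4, 5}.
Union: {2, 4, 5}.
After a: {2, 4, 5}.
δ(2,c) = {3, 5}; δ(4,c) = {1, 2, 5}; δ(5,c) = {1, 3}.
Union: {1, 2, 3, 5}.
After c: {1, 2, 3, 5}.
δ(1,b) = {2, 4}; δ(2,b) = {2, 5}; δ(3,b) = {2}; δ(5,b) = {1, 2, 4}.
Union: {1, 2, 4, 5}.
After b: {1, 2, 4, 5}.
δ(1,b) = {2, 4}; δ(2,b) = {2, 5}; δ(4,b) = {2}; δ(5,b) = {1, 2, 4}.
Union: {1, 2, 4, 5}.
After b: {1, 2, 4, 5}.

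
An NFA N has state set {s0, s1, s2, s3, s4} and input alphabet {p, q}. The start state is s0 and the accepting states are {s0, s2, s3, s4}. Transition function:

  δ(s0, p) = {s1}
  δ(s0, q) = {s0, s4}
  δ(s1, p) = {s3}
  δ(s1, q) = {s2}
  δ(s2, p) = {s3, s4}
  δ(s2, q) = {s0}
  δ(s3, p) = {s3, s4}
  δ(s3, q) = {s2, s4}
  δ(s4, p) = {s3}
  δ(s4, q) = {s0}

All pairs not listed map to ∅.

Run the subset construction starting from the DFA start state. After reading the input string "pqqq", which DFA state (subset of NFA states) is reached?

{s0, s4}

Start: {s0}.
δ(s0,p) = {s1}.
Union: {s1}.
After p: {s1}.
δ(s1,q) = {s2}.
Union: {s2}.
After q: {s2}.
δ(s2,q) = {s0}.
Union: {s0}.
After q: {s0}.
δ(s0,q) = {s0, s4}.
Union: {s0, s4}.
After q: {s0, s4}.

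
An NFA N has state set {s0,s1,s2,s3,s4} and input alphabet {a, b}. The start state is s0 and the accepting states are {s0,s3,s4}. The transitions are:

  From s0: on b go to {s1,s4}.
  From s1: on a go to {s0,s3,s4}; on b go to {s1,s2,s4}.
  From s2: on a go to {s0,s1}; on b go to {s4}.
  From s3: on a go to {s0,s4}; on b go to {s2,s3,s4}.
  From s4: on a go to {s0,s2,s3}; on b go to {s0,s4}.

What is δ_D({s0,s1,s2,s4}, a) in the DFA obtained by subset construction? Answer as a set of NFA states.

{s0,s1,s2,s3,s4}

δ(s0,a) = ∅; δ(s1,a) = {s0,s3,s4}; δ(s2,a) = {s0,s1}; δ(s4,a) = {s0,s2,s3}.
Union: {s0,s1,s2,s3,s4}.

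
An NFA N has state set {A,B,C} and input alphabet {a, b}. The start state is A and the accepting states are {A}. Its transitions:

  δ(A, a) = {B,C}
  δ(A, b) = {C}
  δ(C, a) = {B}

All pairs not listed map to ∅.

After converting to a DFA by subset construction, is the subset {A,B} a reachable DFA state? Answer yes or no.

Start state of the DFA: {A}.
{A} --a--> {B,C}  [new]
{A} --b--> {C}  [new]
{B,C} --a--> {B}  [new]
{B,C} --b--> ∅  [new]
{C} --a--> {B}  [seen]
{C} --b--> ∅  [seen]
{B} --a--> ∅  [seen]
{B} --b--> ∅  [seen]
∅ --a--> ∅  [seen]
∅ --b--> ∅  [seen]
Reachable DFA states: {A}, {B,C}, {C}, {B}, ∅.
{A,B} is not among them.

no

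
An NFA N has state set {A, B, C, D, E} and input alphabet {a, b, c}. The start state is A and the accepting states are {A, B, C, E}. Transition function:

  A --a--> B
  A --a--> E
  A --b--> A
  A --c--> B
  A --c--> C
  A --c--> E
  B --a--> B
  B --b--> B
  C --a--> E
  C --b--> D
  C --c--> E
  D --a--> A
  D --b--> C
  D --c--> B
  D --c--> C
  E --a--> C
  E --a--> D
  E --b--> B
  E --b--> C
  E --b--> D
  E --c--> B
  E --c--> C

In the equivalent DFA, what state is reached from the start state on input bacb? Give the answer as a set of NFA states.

Start: {A}.
δ(A,b) = {A}.
Union: {A}.
After b: {A}.
δ(A,a) = {B, E}.
Union: {B, E}.
After a: {B, E}.
δ(B,c) = ∅; δ(E,c) = {B, C}.
Union: {B, C}.
After c: {B, C}.
δ(B,b) = {B}; δ(C,b) = {D}.
Union: {B, D}.
After b: {B, D}.

{B, D}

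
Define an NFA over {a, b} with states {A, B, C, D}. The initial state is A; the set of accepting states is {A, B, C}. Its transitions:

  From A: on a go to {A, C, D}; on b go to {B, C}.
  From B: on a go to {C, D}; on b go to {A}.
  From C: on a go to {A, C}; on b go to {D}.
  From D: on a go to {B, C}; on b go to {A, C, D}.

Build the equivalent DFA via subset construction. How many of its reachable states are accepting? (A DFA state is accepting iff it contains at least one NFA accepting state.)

5

Start state of the DFA: {A}.
{A} --a--> {A, C, D}  [new]
{A} --b--> {B, C}  [new]
{A, C, D} --a--> {A, B, C, D}  [new]
{A, C, D} --b--> {A, B, C, D}  [seen]
{B, C} --a--> {A, C, D}  [seen]
{B, C} --b--> {A, D}  [new]
{A, B, C, D} --a--> {A, B, C, D}  [seen]
{A, B, C, D} --b--> {A, B, C, D}  [seen]
{A, D} --a--> {A, B, C, D}  [seen]
{A, D} --b--> {A, B, C, D}  [seen]
Reachable DFA states: {A}, {A, C, D}, {B, C}, {A, B, C, D}, {A, D}.
Accepting DFA states (contain an NFA accepting state): {A}, {A, C, D}, {B, C}, {A, B, C, D}, {A, D}.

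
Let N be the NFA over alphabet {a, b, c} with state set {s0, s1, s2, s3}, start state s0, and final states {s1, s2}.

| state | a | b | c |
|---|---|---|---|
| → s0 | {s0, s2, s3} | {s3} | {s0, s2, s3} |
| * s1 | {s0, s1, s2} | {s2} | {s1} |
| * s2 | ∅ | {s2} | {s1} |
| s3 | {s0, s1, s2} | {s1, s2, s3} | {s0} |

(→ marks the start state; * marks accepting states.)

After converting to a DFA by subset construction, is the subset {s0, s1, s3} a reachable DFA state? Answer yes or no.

Start state of the DFA: {s0}.
{s0} --a--> {s0, s2, s3}  [new]
{s0} --b--> {s3}  [new]
{s0} --c--> {s0, s2, s3}  [seen]
{s0, s2, s3} --a--> {s0, s1, s2, s3}  [new]
{s0, s2, s3} --b--> {s1, s2, s3}  [new]
{s0, s2, s3} --c--> {s0, s1, s2, s3}  [seen]
{s3} --a--> {s0, s1, s2}  [new]
{s3} --b--> {s1, s2, s3}  [seen]
{s3} --c--> {s0}  [seen]
{s0, s1, s2, s3} --a--> {s0, s1, s2, s3}  [seen]
{s0, s1, s2, s3} --b--> {s1, s2, s3}  [seen]
{s0, s1, s2, s3} --c--> {s0, s1, s2, s3}  [seen]
{s1, s2, s3} --a--> {s0, s1, s2}  [seen]
{s1, s2, s3} --b--> {s1, s2, s3}  [seen]
{s1, s2, s3} --c--> {s0, s1}  [new]
{s0, s1, s2} --a--> {s0, s1, s2, s3}  [seen]
{s0, s1, s2} --b--> {s2, s3}  [new]
{s0, s1, s2} --c--> {s0, s1, s2, s3}  [seen]
{s0, s1} --a--> {s0, s1, s2, s3}  [seen]
{s0, s1} --b--> {s2, s3}  [seen]
{s0, s1} --c--> {s0, s1, s2, s3}  [seen]
{s2, s3} --a--> {s0, s1, s2}  [seen]
{s2, s3} --b--> {s1, s2, s3}  [seen]
{s2, s3} --c--> {s0, s1}  [seen]
Reachable DFA states: {s0}, {s0, s2, s3}, {s3}, {s0, s1, s2, s3}, {s1, s2, s3}, {s0, s1, s2}, {s0, s1}, {s2, s3}.
{s0, s1, s3} is not among them.

no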